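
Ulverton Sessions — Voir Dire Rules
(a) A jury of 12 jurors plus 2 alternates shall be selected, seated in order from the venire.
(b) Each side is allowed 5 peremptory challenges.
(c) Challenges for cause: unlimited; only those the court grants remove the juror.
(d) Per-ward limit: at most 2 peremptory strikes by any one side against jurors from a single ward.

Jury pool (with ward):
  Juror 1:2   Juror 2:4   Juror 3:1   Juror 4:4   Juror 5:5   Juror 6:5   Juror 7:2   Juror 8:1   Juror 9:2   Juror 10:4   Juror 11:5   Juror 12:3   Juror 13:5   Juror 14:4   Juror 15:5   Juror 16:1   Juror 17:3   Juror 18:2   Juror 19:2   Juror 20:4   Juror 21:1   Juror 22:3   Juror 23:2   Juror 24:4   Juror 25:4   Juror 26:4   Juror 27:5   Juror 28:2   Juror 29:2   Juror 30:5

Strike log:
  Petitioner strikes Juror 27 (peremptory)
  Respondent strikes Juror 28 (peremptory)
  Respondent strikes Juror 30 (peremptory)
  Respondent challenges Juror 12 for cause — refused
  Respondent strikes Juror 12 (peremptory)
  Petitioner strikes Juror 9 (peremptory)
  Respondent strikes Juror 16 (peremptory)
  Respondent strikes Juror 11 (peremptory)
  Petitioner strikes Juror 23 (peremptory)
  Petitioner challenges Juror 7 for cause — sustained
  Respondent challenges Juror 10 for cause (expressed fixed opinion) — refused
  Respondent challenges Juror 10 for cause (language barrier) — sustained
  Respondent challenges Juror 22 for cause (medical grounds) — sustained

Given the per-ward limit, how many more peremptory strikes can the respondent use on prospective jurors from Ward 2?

Respondent peremptories so far: #28, #30, #12, #16, #11 — 5 of 5 used, 0 left overall.
Against Ward 2: #28 — 1 used; per-ward cap 2 leaves 1.
Binding limit: min(0, 1) = 0.

0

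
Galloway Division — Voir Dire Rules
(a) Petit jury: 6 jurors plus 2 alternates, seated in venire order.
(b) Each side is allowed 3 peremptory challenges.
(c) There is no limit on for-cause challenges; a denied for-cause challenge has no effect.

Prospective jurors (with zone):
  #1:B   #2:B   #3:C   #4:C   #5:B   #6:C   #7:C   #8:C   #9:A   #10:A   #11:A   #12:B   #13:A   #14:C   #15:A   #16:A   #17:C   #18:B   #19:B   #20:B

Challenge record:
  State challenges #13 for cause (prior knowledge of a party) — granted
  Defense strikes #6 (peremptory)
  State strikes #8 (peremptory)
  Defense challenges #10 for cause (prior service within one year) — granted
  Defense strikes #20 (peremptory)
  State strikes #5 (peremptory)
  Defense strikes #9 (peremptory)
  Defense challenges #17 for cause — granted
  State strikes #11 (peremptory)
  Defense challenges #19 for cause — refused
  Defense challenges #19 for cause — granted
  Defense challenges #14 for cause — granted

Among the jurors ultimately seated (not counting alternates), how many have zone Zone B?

3

Removed: #5, #6, #8, #9, #10, #11, #13, #14, #17, #19, #20.
Seated jurors 1–6: #1, #2, #3, #4, #7, #12 (alternates #15, #16 not counted).
Of those, in Zone B: #1, #2, #12 → 3.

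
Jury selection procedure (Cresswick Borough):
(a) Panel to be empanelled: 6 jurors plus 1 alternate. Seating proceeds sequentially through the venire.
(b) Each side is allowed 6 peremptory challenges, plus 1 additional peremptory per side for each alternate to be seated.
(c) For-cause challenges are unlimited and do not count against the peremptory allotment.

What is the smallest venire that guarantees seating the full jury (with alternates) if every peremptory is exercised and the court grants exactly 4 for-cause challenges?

Seats to fill: 6 + 1 alternates = 7.
Peremptories: 6 + 1×1 = 7 per side × 2 sides = 14.
For-cause removals: 4.
Minimum venire: 7 + 14 + 4 = 25.

25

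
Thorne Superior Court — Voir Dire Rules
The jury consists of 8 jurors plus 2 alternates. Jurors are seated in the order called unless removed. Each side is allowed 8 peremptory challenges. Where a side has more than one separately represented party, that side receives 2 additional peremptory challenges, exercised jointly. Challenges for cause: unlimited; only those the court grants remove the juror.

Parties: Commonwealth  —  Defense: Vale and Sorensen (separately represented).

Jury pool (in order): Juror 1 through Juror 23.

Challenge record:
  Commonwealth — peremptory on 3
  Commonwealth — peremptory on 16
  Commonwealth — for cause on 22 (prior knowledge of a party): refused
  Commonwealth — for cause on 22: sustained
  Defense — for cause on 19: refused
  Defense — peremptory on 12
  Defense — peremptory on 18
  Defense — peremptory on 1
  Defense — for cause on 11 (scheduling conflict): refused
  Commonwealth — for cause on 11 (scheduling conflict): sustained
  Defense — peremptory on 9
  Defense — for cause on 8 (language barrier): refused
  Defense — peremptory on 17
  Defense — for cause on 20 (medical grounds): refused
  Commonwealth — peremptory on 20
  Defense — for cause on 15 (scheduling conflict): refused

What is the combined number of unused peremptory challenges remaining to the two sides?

10

Commonwealth allotment: 8. Defense allotment: 8 base + 2 multi-party = 10.
Commonwealth peremptories used: #3, #16, #20 — 3 (for-cause on #22, #22, #11 don't count).
Defense peremptories used: #12, #18, #1, #9, #17 — 5 (for-cause on #19, #11, #8, #20, #15 don't count).
Remaining: (8 − 3) + (10 − 5) = 10.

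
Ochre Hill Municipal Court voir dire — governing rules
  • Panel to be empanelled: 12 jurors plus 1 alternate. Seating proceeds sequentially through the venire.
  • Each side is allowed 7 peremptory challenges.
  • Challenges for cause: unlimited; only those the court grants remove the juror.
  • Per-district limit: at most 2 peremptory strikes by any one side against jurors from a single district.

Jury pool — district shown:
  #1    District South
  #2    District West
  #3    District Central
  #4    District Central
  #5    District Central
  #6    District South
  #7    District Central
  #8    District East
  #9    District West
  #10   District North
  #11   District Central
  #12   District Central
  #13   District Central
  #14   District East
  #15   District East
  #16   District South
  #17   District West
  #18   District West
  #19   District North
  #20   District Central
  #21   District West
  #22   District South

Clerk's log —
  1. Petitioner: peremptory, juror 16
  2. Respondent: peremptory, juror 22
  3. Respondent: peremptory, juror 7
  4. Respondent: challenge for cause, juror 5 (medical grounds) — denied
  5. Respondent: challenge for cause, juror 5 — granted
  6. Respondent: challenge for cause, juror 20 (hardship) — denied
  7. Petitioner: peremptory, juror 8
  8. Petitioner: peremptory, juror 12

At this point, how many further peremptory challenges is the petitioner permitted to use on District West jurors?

Petitioner peremptories so far: #16, #8, #12 — 3 of 7 used, 4 left overall.
Against District West: none yet — per-district cap 2 leaves 2.
Binding limit: min(4, 2) = 2.

2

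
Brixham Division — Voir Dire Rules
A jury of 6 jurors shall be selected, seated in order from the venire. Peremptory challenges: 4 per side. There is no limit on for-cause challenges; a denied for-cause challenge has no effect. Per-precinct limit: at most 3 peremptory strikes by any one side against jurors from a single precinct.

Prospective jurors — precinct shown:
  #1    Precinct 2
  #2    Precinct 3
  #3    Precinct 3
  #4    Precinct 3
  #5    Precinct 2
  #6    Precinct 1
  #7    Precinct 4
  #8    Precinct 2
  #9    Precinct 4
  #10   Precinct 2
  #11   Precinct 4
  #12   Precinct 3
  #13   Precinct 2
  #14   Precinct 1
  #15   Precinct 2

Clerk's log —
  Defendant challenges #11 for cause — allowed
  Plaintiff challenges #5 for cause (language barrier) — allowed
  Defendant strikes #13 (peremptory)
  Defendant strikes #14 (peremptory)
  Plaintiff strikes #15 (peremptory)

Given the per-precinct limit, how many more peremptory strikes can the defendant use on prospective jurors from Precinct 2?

Defendant peremptories so far: #13, #14 — 2 of 4 used, 2 left overall.
Against Precinct 2: #13 — 1 used; per-precinct cap 3 leaves 2.
Binding limit: min(2, 2) = 2.

2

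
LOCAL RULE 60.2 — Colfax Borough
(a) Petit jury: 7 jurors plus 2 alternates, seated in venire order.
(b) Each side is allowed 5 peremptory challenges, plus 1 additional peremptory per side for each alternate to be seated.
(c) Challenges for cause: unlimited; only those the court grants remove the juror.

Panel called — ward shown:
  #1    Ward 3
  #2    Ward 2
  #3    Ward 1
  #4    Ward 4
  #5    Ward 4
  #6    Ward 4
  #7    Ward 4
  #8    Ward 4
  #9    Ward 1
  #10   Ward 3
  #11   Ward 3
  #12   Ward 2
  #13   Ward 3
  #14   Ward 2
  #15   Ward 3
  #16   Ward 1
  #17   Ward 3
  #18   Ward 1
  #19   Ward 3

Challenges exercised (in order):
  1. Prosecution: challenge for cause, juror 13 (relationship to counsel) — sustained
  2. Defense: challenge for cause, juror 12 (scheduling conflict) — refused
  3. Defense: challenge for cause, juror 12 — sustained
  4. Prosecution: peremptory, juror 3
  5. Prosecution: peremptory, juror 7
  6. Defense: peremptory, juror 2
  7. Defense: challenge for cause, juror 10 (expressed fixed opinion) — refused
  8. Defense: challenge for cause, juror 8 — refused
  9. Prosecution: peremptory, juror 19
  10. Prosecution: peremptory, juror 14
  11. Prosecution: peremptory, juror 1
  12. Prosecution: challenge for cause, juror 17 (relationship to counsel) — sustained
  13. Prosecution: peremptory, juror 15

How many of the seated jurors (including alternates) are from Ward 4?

Removed: #1, #2, #3, #7, #12, #13, #14, #15, #17, #19.
Seated (9 incl. alternates): #4, #5, #6, #8, #9, #10, #11, #16, #18.
Of those, in Ward 4: #4, #5, #6, #8 → 4.

4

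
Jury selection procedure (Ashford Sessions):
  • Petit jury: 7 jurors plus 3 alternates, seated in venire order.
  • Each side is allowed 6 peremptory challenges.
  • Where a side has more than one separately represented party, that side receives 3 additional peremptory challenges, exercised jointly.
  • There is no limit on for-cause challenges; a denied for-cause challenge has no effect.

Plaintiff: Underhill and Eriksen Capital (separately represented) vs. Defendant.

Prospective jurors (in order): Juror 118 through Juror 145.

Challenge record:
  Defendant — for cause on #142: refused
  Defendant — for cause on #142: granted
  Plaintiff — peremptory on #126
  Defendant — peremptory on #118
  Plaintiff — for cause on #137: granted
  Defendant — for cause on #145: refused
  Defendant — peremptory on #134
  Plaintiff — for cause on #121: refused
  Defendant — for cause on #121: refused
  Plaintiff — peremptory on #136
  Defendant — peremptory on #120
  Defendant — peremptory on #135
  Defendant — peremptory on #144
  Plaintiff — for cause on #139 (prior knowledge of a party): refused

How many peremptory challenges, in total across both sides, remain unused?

Plaintiff allotment: 6 base + 3 multi-party = 9. Defendant allotment: 6.
Plaintiff peremptories used: #126, #136 — 2 (for-cause on #137, #121, #139 don't count).
Defendant peremptories used: #118, #134, #120, #135, #144 — 5 (for-cause on #142, #142, #145, #121 don't count).
Remaining: (9 − 2) + (6 − 5) = 8.

8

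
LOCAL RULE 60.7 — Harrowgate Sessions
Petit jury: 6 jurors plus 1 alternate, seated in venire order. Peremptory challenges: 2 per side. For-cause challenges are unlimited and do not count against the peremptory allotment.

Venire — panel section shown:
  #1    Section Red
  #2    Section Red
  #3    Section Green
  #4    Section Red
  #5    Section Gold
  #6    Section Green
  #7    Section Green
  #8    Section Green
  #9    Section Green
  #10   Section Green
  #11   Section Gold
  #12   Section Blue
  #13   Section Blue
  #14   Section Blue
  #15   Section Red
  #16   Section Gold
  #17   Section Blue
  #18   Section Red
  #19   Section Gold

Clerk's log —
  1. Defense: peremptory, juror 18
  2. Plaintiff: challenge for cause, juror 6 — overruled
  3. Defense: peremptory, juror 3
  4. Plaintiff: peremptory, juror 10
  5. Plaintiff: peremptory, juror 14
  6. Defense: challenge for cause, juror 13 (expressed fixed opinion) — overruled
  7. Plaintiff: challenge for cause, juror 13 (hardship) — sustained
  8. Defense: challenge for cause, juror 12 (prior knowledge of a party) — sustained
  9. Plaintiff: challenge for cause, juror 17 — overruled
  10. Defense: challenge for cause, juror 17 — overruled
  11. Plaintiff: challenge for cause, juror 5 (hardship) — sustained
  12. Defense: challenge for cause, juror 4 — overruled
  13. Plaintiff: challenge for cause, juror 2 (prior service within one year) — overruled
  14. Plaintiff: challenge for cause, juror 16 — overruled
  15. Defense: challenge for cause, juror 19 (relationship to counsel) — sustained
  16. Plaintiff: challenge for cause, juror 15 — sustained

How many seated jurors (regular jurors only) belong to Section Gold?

0

Removed: #3, #5, #10, #12, #13, #14, #15, #18, #19.
Seated jurors 1–6: #1, #2, #4, #6, #7, #8 (alternates #9 not counted).
None of those are in Section Gold → 0.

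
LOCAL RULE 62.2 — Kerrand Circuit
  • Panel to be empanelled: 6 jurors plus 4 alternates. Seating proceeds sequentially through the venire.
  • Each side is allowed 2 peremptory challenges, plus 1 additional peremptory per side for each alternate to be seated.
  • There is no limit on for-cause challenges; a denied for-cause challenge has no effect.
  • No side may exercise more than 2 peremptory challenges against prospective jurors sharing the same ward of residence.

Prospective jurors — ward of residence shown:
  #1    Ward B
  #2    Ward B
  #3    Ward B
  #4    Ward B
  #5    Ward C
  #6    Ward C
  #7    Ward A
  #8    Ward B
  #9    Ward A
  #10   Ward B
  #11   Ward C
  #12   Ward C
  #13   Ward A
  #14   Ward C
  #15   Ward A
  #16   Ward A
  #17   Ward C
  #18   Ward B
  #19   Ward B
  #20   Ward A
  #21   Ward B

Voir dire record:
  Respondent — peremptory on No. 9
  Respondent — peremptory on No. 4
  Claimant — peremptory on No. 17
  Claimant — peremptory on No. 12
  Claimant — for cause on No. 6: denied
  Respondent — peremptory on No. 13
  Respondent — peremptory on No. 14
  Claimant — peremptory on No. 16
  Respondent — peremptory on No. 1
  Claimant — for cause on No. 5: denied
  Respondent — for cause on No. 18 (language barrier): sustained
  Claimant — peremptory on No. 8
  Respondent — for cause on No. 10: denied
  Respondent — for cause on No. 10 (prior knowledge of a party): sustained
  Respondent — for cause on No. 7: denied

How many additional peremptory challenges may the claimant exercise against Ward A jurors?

1

Claimant peremptories so far: #17, #12, #16, #8 — 4 of 6 used, 2 left overall.
Against Ward A: #16 — 1 used; per-ward cap 2 leaves 1.
Binding limit: min(2, 1) = 1.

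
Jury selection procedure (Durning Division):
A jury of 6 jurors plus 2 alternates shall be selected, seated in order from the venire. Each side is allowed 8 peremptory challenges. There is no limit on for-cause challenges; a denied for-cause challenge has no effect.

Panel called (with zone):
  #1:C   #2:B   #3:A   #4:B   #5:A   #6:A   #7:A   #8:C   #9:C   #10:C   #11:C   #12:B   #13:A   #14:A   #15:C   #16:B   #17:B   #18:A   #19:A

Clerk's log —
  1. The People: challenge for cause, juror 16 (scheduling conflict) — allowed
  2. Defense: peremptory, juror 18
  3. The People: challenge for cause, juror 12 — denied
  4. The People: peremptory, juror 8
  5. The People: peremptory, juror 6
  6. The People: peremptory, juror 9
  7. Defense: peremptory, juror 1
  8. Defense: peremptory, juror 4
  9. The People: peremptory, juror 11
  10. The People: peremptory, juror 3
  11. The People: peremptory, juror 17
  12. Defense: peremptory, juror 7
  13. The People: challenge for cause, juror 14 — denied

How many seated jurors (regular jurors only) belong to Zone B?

Removed: #1, #3, #4, #6, #7, #8, #9, #11, #16, #17, #18.
Seated jurors 1–6: #2, #5, #10, #12, #13, #14 (alternates #15, #19 not counted).
Of those, in Zone B: #2, #12 → 2.

2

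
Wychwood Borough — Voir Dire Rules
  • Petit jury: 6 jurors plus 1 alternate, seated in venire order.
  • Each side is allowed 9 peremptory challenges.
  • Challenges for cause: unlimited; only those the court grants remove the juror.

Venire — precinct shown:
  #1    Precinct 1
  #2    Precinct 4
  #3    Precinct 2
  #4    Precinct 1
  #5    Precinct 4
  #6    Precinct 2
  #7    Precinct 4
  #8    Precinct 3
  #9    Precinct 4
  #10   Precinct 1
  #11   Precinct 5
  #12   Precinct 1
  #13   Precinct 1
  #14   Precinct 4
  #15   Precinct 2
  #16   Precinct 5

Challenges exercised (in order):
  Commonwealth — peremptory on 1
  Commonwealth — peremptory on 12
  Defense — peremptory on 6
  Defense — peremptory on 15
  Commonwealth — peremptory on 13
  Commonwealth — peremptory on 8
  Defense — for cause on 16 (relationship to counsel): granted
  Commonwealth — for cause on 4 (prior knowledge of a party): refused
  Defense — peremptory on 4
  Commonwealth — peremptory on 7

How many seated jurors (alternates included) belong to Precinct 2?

1

Removed: #1, #4, #6, #7, #8, #12, #13, #15, #16.
Seated (7 incl. alternates): #2, #3, #5, #9, #10, #11, #14.
Of those, in Precinct 2: #3 → 1.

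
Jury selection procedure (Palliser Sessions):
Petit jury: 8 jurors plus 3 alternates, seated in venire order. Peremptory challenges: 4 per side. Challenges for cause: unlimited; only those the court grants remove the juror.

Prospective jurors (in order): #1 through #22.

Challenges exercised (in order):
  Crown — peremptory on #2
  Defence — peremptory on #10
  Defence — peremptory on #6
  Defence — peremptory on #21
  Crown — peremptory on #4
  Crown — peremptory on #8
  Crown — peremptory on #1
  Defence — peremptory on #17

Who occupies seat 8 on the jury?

14

Removed: #1, #2, #4, #6, #8, #10, #17, #21.
Filling seats in venire order through position 8: #3, #5, #7, #9, #11, #12, #13, #14.
So seat 8 is #14.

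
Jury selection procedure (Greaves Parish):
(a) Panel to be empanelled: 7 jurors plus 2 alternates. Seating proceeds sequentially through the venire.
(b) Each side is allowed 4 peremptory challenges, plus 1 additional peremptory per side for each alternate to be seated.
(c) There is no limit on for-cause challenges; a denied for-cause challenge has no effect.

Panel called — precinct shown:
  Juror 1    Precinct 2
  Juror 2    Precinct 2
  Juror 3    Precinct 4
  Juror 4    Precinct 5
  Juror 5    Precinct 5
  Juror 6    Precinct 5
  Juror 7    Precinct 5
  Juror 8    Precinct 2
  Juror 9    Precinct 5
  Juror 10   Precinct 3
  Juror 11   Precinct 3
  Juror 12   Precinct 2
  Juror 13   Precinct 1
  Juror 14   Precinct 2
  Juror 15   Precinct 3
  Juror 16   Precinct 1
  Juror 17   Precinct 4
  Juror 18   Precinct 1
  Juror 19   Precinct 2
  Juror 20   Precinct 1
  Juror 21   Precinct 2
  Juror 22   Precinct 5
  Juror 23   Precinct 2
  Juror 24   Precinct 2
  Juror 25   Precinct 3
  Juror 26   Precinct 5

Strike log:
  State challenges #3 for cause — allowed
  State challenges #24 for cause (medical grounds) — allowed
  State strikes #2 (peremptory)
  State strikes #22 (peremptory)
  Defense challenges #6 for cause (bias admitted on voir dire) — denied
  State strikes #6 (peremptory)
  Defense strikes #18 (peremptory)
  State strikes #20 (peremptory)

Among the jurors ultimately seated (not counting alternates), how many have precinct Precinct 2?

Removed: #2, #3, #6, #18, #20, #22, #24.
Seated jurors 1–7: #1, #4, #5, #7, #8, #9, #10 (alternates #11, #12 not counted).
Of those, in Precinct 2: #1, #8 → 2.

2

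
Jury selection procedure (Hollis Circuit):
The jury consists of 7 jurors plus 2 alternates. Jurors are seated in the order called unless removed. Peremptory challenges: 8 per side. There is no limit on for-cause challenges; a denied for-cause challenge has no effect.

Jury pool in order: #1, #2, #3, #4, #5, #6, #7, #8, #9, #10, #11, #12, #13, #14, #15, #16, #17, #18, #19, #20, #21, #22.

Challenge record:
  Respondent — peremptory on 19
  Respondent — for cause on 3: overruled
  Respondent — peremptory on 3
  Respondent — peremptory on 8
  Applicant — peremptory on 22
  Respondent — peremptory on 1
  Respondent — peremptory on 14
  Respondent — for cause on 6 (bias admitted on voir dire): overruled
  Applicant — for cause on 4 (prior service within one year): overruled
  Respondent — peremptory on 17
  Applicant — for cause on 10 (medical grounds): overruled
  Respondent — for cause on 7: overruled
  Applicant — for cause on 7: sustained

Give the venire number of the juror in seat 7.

11

Removed: #1, #3, #7, #8, #14, #17, #19, #22. (#4, #6, #10 stay — for-cause denied.)
Filling seats in venire order through position 7: #2, #4, #5, #6, #9, #10, #11.
So seat 7 is #11.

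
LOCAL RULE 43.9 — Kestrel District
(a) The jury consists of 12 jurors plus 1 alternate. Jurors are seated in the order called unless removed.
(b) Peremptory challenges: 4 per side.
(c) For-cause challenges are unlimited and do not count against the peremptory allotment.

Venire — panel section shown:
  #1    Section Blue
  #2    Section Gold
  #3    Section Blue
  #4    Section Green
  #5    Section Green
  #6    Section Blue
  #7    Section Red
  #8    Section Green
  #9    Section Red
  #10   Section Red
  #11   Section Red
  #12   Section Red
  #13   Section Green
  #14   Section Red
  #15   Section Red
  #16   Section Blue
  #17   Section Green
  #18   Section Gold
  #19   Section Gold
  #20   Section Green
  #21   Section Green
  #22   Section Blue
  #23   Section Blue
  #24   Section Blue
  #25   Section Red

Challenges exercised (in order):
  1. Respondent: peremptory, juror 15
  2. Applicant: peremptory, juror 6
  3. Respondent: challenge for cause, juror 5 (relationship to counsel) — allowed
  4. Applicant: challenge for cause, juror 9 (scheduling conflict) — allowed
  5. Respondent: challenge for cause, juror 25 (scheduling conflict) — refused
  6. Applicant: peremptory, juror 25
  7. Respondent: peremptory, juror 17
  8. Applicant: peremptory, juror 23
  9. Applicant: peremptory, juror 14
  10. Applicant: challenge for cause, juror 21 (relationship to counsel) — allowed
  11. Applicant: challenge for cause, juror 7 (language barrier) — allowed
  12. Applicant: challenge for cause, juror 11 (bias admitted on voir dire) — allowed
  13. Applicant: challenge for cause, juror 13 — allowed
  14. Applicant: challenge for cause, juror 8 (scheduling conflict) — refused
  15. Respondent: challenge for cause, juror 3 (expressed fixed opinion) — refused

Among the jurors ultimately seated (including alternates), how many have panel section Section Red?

2

Removed: #5, #6, #7, #9, #11, #13, #14, #15, #17, #21, #23, #25.
Seated (13 incl. alternates): #1, #2, #3, #4, #8, #10, #12, #16, #18, #19, #20, #22, #24.
Of those, in Section Red: #10, #12 → 2.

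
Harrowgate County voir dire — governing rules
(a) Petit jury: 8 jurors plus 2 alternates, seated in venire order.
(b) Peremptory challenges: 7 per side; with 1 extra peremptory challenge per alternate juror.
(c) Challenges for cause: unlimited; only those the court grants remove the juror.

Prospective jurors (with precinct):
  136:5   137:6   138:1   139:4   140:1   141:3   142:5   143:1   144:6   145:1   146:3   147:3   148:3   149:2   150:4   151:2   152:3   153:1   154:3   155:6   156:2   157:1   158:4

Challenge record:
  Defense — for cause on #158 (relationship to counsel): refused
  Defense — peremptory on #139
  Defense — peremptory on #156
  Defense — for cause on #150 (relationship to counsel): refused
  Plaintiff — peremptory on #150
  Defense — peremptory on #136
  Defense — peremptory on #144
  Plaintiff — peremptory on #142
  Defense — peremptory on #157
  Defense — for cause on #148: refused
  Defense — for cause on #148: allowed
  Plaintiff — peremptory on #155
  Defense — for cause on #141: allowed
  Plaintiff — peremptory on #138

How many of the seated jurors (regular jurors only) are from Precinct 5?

Removed: #136, #138, #139, #141, #142, #144, #148, #150, #155, #156, #157.
Seated jurors 1–8: #137, #140, #143, #145, #146, #147, #149, #151 (alternates #152, #153 not counted).
None of those are in Precinct 5 → 0.

0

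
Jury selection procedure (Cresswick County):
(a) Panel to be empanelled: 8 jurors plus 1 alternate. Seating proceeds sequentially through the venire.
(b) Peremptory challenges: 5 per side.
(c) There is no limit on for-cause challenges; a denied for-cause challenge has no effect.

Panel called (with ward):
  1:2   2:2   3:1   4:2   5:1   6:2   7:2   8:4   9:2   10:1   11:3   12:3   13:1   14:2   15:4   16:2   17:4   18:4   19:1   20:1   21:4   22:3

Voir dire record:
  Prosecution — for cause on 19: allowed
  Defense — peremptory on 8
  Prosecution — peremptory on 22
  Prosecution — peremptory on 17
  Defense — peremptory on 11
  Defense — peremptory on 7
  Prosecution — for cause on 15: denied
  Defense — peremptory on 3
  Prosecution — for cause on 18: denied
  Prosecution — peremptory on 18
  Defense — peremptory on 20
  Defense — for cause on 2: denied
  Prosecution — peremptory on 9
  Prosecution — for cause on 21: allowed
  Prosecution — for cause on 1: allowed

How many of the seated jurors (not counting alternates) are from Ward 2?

4

Removed: #1, #3, #7, #8, #9, #11, #17, #18, #19, #20, #21, #22.
Seated jurors 1–8: #2, #4, #5, #6, #10, #12, #13, #14 (alternates #15 not counted).
Of those, in Ward 2: #2, #4, #6, #14 → 4.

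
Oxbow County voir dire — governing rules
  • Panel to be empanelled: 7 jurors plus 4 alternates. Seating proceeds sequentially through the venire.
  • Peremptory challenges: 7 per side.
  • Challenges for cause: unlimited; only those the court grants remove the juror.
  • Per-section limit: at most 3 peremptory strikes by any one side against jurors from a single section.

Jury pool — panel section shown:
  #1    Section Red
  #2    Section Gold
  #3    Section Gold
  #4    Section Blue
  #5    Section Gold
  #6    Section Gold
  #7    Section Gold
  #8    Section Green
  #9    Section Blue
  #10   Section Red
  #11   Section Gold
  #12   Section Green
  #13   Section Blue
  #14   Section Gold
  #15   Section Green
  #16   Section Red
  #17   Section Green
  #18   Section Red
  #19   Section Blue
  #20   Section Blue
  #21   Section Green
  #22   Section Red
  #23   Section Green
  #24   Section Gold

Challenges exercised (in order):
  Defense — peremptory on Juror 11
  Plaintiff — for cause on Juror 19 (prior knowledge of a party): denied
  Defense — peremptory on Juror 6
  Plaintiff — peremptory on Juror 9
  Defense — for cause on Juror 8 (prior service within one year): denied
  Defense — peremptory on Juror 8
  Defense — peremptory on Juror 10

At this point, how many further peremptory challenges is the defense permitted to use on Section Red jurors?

Defense peremptories so far: #11, #6, #8, #10 — 4 of 7 used, 3 left overall.
Against Section Red: #10 — 1 used; per-section cap 3 leaves 2.
Binding limit: min(3, 2) = 2.

2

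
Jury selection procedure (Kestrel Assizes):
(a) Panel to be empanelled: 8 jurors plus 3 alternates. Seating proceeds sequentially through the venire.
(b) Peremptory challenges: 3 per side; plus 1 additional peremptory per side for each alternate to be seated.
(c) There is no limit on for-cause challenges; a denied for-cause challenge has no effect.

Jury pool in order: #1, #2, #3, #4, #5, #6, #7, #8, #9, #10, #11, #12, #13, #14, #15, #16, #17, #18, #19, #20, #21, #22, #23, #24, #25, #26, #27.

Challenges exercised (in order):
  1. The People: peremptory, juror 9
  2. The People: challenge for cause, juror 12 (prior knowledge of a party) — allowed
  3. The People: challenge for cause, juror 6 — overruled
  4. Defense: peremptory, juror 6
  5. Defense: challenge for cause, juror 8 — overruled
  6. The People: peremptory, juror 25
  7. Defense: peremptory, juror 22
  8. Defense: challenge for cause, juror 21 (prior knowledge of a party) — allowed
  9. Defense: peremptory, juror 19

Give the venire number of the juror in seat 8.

Removed: #6, #9, #12, #19, #21, #22, #25. (#8 stays — for-cause denied.)
Seating in order: seats 1–8 → #1, #2, #3, #4, #5, #7, #8, #10; alternates → #11, #13, #14.
So seat 8 is #10.

10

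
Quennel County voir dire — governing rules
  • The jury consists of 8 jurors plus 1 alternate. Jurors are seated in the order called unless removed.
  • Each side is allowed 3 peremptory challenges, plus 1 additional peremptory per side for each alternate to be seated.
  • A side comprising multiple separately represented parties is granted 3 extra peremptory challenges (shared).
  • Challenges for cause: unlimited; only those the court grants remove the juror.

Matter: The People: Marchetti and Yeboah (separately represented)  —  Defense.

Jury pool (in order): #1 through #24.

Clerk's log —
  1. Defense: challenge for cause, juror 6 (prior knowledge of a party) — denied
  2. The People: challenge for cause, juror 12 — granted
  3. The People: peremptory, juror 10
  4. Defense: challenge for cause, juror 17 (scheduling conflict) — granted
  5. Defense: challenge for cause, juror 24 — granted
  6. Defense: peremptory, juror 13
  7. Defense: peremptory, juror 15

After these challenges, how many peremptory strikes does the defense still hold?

Defense allotment: 3 base + 1 × 1 alternate = 4.
Defense peremptories used: #13, #15 — 2 (for-cause on #6, #17, #24 don't count).
Remaining: 4 − 2 = 2.

2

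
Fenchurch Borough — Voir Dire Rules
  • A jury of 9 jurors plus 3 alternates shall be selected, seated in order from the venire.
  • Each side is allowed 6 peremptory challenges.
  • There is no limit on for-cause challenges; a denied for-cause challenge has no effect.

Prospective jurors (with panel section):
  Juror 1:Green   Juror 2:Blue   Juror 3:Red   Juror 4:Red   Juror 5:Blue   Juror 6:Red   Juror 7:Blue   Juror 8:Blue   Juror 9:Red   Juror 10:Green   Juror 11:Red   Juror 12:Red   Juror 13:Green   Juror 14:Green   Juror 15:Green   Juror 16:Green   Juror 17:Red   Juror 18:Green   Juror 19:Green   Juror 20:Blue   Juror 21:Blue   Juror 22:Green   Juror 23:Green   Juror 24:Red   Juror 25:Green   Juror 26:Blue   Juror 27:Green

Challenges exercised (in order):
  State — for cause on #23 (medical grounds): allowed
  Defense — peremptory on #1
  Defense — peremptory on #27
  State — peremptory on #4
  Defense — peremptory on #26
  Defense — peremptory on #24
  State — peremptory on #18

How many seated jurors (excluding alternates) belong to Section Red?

Removed: #1, #4, #18, #23, #24, #26, #27.
Seated jurors 1–9: #2, #3, #5, #6, #7, #8, #9, #10, #11 (alternates #12, #13, #14 not counted).
Of those, in Section Red: #3, #6, #9, #11 → 4.

4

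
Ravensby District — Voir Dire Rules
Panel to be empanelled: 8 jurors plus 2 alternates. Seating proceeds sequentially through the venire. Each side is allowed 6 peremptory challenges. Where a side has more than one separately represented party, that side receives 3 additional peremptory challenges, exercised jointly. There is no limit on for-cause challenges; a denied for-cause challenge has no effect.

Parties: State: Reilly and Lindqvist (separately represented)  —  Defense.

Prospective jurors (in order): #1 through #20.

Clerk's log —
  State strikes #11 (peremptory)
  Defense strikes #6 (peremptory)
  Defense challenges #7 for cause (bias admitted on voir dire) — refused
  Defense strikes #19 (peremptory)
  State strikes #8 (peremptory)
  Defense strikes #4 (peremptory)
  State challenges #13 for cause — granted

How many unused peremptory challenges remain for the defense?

Defense allotment: 6.
Defense peremptories used: #6, #19, #4 — 3 (the for-cause on #7 doesn't count).
Remaining: 6 − 3 = 3.

3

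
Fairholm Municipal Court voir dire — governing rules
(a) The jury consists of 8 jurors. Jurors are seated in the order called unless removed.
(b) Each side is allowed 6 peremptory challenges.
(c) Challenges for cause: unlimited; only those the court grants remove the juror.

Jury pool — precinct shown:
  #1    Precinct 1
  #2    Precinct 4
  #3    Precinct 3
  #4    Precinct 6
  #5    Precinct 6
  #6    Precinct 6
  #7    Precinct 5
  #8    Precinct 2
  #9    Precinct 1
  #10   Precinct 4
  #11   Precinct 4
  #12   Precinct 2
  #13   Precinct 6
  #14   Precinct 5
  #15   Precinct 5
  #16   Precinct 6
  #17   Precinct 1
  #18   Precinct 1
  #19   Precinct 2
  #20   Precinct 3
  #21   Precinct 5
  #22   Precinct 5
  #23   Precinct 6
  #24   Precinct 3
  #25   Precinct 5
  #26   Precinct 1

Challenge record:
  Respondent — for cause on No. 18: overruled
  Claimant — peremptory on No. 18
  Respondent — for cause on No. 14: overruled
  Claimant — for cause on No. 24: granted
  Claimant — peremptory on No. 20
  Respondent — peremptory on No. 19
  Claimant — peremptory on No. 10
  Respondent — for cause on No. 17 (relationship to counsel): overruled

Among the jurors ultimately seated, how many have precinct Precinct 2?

1

Removed: #10, #18, #19, #20, #24.
Seated jurors 1–8: #1, #2, #3, #4, #5, #6, #7, #8.
Of those, in Precinct 2: #8 → 1.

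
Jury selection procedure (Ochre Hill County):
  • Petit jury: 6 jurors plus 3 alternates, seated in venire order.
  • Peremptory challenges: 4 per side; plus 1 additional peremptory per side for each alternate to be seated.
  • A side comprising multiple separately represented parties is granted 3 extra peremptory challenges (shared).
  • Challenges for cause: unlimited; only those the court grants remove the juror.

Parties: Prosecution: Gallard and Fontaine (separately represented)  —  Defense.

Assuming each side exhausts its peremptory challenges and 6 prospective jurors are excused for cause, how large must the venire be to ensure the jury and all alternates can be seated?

Seats to fill: 6 + 3 alternates = 9.
Peremptories — Prosecution: 4 + 1×3 + 3 = 10; Defense: 4 + 1×3 = 7; total 17.
For-cause removals: 6.
Minimum venire: 9 + 17 + 6 = 32.

32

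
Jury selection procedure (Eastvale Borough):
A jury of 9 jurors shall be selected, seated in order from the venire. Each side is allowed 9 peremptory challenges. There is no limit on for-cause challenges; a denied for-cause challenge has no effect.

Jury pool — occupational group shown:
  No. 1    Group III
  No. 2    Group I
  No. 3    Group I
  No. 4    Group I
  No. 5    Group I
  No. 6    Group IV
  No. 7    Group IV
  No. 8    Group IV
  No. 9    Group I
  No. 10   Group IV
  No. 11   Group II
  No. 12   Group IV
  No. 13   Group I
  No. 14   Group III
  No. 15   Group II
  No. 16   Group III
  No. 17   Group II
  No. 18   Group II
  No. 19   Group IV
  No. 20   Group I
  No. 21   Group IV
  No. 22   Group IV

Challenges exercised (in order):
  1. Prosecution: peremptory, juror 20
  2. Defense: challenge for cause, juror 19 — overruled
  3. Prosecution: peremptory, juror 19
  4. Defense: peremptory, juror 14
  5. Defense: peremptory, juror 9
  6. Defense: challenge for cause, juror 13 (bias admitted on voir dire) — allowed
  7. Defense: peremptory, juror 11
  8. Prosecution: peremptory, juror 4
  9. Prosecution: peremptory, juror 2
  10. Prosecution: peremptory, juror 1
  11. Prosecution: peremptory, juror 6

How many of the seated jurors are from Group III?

1

Removed: #1, #2, #4, #6, #9, #11, #13, #14, #19, #20.
Seated jurors 1–9: #3, #5, #7, #8, #10, #12, #15, #16, #17.
Of those, in Group III: #16 → 1.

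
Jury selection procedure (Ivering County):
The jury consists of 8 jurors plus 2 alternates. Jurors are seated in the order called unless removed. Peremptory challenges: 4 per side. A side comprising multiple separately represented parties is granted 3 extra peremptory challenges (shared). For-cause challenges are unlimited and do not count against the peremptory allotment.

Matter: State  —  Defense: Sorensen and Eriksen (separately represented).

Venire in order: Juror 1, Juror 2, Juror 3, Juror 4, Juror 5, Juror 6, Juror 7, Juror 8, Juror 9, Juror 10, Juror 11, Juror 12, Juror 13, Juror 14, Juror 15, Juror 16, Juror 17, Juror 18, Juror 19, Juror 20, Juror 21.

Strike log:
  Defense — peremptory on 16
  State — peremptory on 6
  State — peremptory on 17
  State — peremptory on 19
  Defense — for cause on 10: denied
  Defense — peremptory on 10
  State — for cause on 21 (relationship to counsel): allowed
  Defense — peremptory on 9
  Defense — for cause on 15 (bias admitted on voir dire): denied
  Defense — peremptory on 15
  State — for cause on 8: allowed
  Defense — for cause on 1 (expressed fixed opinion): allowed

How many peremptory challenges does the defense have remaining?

3

Defense allotment: 4 base + 3 multi-party = 7.
Defense peremptories used: #16, #10, #9, #15 — 4 (for-cause on #10, #15, #1 don't count).
Remaining: 7 − 4 = 3.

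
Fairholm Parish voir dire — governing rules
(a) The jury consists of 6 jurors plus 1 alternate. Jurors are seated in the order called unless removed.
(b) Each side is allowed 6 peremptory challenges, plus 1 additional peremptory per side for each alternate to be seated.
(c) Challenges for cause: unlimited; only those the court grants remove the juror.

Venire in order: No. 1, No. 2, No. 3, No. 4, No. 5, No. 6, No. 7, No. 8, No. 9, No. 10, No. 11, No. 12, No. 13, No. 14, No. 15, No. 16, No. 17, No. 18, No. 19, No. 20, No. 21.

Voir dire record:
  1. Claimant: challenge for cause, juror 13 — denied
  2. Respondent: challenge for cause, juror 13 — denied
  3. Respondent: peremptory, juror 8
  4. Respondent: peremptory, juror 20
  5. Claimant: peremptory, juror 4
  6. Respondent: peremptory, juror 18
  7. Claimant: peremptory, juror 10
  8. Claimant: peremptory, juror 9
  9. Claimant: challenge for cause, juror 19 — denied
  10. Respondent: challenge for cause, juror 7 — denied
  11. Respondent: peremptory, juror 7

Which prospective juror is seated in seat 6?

Removed: #4, #7, #8, #9, #10, #18, #20. (#13, #19 stay — for-cause denied.)
Seating in order: seats 1–6 → #1, #2, #3, #5, #6, #11; alternates → #12.
So seat 6 is #11.

11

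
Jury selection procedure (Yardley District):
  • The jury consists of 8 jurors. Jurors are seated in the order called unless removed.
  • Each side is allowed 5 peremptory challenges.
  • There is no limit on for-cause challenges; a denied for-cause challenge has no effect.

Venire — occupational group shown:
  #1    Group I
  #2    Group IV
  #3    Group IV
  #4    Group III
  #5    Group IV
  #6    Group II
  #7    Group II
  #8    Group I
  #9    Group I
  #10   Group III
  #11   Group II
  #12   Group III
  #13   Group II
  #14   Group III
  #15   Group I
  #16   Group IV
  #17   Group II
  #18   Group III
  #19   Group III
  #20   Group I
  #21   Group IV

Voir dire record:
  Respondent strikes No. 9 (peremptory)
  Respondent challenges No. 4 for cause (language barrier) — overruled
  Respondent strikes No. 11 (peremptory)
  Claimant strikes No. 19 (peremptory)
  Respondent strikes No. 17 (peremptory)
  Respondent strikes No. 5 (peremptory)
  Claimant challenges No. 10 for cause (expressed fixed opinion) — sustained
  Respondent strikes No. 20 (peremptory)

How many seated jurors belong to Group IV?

2

Removed: #5, #9, #10, #11, #17, #19, #20.
Seated jurors 1–8: #1, #2, #3, #4, #6, #7, #8, #12.
Of those, in Group IV: #2, #3 → 2.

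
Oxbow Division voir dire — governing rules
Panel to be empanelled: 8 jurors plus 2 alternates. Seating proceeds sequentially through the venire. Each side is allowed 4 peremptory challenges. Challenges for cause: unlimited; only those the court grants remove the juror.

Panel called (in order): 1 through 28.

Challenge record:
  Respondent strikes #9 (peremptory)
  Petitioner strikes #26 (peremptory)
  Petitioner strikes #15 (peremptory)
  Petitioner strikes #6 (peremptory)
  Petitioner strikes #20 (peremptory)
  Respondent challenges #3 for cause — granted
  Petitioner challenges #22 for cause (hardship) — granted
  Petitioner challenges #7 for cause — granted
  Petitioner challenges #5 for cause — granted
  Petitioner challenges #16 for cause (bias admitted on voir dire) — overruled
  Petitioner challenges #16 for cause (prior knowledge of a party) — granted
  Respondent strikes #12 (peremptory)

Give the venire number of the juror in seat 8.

Removed: #3, #5, #6, #7, #9, #12, #15, #16, #20, #22, #26.
Filling seats in venire order through position 8: #1, #2, #4, #8, #10, #11, #13, #14.
So seat 8 is #14.

14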